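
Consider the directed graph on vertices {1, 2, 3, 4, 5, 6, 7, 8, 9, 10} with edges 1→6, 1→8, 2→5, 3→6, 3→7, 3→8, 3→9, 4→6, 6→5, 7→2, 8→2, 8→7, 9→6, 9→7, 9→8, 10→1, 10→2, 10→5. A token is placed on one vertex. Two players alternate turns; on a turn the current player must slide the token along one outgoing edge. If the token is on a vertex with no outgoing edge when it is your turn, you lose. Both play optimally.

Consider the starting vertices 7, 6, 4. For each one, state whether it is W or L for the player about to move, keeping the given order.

Build the W/L table. Terminal = L. A non-terminal position is W if it has a move to some L; otherwise it is L.
Every edge goes from a vertex to one that appears earlier in the order 5, 2, 7, 6, 8, 1, 9, 10, 3, 4, so processing vertices in that order labels each vertex after all of its successors.
5: no outgoing edge → L
2: can move to 5, which is L ⇒ W
7: the only move is to 2(W), a W ⇒ L
6: can move to 5, which is L ⇒ W
8: can move to 7, which is L ⇒ W
1: moves to 8(W), 6(W); every one is W ⇒ L
9: can move to 7, which is L ⇒ W
10: can move to 1, which is L ⇒ W
3: can move to 7, which is L ⇒ W
4: the only move is to 6(W), a W ⇒ L

7: L, 6: W, 4: L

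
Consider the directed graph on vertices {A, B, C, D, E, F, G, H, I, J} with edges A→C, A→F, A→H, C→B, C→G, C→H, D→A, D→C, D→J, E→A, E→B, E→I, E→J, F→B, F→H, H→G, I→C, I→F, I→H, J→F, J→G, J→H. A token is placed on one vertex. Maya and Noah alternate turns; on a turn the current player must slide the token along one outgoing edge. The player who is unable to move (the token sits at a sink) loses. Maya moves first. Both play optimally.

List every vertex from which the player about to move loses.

A, B, G, I

Build the W/L table. Terminal = L. A non-terminal position is W if it has a move to some L; otherwise it is L.
Every edge goes from a vertex to one that appears earlier in the order G, B, H, C, F, J, A, I, E, D, so processing vertices in that order labels each vertex after all of its successors.
G: no outgoing edge → L
B: no outgoing edge → L
H: can move to G, which is L ⇒ W
C: can move to B, which is L ⇒ W
F: can move to B, which is L ⇒ W
J: can move to G, which is L ⇒ W
A: moves to F(W), C(W), H(W); every one is W ⇒ L
I: moves to F(W), C(W), H(W); every one is W ⇒ L
E: can move to I, which is L ⇒ W
D: can move to A, which is L ⇒ W
The losing starting vertices are exactly the entries labelled L in this table (4 of them).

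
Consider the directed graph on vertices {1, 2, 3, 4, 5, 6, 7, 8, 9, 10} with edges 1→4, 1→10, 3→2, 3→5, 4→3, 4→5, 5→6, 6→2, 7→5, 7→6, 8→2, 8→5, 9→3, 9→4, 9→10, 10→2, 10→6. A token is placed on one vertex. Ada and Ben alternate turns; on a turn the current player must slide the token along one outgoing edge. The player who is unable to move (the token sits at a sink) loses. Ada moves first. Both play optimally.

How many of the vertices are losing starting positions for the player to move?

Work bottom-up. With no move the player to move loses. Otherwise the position is W if at least one move leads to an L position for the opponent, and L if every move leads to a W.
Every edge goes from a vertex to one that appears earlier in the order 2, 6, 5, 3, 4, 8, 10, 9, 7, 1, so processing vertices in that order labels each vertex after all of its successors.
2: no outgoing edge → L
6: reaches L-position 2 → W
5: only reaches 6(W), which is W → L
3: reaches L-position 5 → W
4: reaches L-position 5 → W
8: reaches L-position 5 → W
10: reaches L-position 2 → W
9: only reaches 10(W), 4(W), 3(W), all W → L
7: reaches L-position 5 → W
1: only reaches 10(W), 4(W), all W → L
The L vertices are 1, 2, 5, 9; that is 4 in all.

4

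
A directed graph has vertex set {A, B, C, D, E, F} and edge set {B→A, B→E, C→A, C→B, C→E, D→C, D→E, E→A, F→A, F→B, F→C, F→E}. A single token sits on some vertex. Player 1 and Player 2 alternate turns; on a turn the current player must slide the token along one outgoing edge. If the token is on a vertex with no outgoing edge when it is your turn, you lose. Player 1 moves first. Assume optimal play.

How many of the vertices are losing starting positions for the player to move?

2

Build the W/L table. Terminal = L. A non-terminal position is W if it has a move to some L; otherwise it is L.
Every edge goes from a vertex to one that appears earlier in the order A, E, B, C, F, D, so processing vertices in that order labels each vertex after all of its successors.
A: no outgoing edge → L
E: reaches L-position A → W
B: reaches L-position A → W
C: reaches L-position A → W
F: reaches L-position A → W
D: only reaches C(W), E(W), all W → L
The L vertices are A, D; that is 2 in all.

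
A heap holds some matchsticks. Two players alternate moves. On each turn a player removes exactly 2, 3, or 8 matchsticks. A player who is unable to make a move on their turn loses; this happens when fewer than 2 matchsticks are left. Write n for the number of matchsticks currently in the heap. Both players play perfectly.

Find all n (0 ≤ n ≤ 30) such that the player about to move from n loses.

0, 1, 5, 6, 10, 11, 15, 16, 20, 21, 25, 26, 30

Work bottom-up. With no move the player to move loses. Otherwise the position is W if at least one move leads to an L position for the opponent, and L if every move leads to a W.
n=0: no move → L
n=1: no move → L
n=2: W (go to 0, an L position)
n=3: W (go to 1, an L position)
n=4: W (go to 1, an L position)
n=5: L (options 3(W), 2(W) are all W)
n=6: L (options 4(W), 3(W) are all W)
n=7: W (go to 5, an L position)
n=8: W (go to 6, an L position)
n=9: W (go to 6, an L position)
n=10: L (options 8(W), 7(W), 2(W) are all W)
n=11: L (options 9(W), 8(W), 3(W) are all W)
n=12: W (go to 10, an L position)
n=13: W (go to 11, an L position)
n=14: W (go to 11, an L position)
n=15: L (options 13(W), 12(W), 7(W) are all W)
n=16: L (options 14(W), 13(W), 8(W) are all W)
n=17: W (go to 15, an L position)
n=18: W (go to 16, an L position)
n=19: W (go to 16, an L position)
n=20: L (options 18(W), 17(W), 12(W) are all W)
n=21: L (options 19(W), 18(W), 13(W) are all W)
n=22: W (go to 20, an L position)
n=23: W (go to 21, an L position)
n=24: W (go to 21, an L position)
n=25: L (options 23(W), 22(W), 17(W) are all W)
n=26: L (options 24(W), 23(W), 18(W) are all W)
n=27: W (go to 25, an L position)
n=28: W (go to 26, an L position)
n=29: W (go to 26, an L position)
n=30: L (options 28(W), 27(W), 22(W) are all W)
The losing starting values of n are exactly the entries labelled L in this table (13 of them).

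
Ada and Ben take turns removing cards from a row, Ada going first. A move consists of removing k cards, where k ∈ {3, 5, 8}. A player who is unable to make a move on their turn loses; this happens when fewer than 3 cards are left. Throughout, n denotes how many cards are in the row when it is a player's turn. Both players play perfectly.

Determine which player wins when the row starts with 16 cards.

Ada wins.

Compute win/loss labels from the base case upward. A position with no move is L. Any other position is W if it can reach an L in one move, else L.
n=0: no move → L
n=1: no move → L
n=2: no move → L
n=3: W (go to 0, an L position)
n=4: W (go to 1, an L position)
n=5: W (go to 2, an L position)
n=6: W (go to 1, an L position)
n=7: W (go to 2, an L position)
n=8: W (go to 0, an L position)
n=9: W (go to 1, an L position)
n=10: W (go to 2, an L position)
n=11: L (options 8(W), 6(W), 3(W) are all W)
n=12: L (options 9(W), 7(W), 4(W) are all W)
n=13: L (options 10(W), 8(W), 5(W) are all W)
n=14: W (go to 11, an L position)
n=15: W (go to 12, an L position)
n=16: W (go to 13, an L position)
From 16 Ada can remove 3, leaving 13, reaching an L position.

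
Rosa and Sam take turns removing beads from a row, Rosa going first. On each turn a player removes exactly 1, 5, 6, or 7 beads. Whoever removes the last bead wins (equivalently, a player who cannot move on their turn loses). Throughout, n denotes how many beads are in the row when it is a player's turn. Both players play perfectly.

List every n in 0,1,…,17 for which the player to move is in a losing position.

0, 2, 4, 12, 14, 16

Compute win/loss labels from the base case upward. A position with no move is L. Any other position is W if it can reach an L in one move, else L.
n=0: no move → L
n=1: reaches L-position 0 → W
n=2: only reaches 1(W), which is W → L
n=3: reaches L-position 2 → W
n=4: only reaches 3(W), which is W → L
n=5: reaches L-position 4 → W
n=6: reaches L-position 0 → W
n=7: reaches L-position 2 → W
n=8: reaches L-position 2 → W
n=9: reaches L-position 4 → W
n=10: reaches L-position 4 → W
n=11: reaches L-position 4 → W
n=12: only reaches 11(W), 7(W), 6(W), 5(W), all W → L
n=13: reaches L-position 12 → W
n=14: only reaches 13(W), 9(W), 8(W), 7(W), all W → L
n=15: reaches L-position 14 → W
n=16: only reaches 15(W), 11(W), 10(W), 9(W), all W → L
n=17: reaches L-position 16 → W
The losing starting values of n are exactly the entries labelled L in this table (6 of them).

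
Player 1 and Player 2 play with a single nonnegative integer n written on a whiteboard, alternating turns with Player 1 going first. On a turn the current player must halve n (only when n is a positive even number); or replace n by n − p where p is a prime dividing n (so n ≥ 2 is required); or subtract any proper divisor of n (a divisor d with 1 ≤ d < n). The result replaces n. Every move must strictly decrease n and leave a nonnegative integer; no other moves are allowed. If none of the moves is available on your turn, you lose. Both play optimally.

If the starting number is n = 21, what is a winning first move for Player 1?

Move to 14.

Work bottom-up. With no move the player to move loses. Otherwise the position is W if at least one move leads to an L position for the opponent, and L if every move leads to a W.
n=0: no move → L
n=1: no move → L
n=2: can move to 0, which is L ⇒ W
n=3: can move to 0, which is L ⇒ W
n=4: moves to 2(W), 3(W); every one is W ⇒ L
n=5: can move to 0, which is L ⇒ W
n=6: can move to 4, which is L ⇒ W
n=7: can move to 0, which is L ⇒ W
n=8: can move to 4, which is L ⇒ W
n=9: moves to 6(W), 8(W); every one is W ⇒ L
n=10: can move to 9, which is L ⇒ W
n=11: can move to 0, which is L ⇒ W
n=12: can move to 9, which is L ⇒ W
n=13: can move to 0, which is L ⇒ W
n=14: moves to 7(W), 12(W), 13(W); every one is W ⇒ L
n=15: can move to 14, which is L ⇒ W
n=16: can move to 14, which is L ⇒ W
n=17: can move to 0, which is L ⇒ W
n=18: can move to 9, which is L ⇒ W
n=19: can move to 0, which is L ⇒ W
n=20: moves to 10(W), 15(W), 16(W), 18(W), 19(W); every one is W ⇒ L
n=21: can move to 14, which is L ⇒ W
From 21, the L positions reachable in one move are: 14, 20. Any move reaching one of these is winning.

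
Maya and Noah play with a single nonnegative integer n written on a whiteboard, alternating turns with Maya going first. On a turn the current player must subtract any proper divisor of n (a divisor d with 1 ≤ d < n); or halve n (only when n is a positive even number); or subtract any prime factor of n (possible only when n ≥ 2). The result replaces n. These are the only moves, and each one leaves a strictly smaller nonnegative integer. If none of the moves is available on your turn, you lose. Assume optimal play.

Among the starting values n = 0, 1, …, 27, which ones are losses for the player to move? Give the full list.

Positions with no move are L. A position that does have a move is losing for the player to move precisely when every available move leads to a winning position for the opponent. Fill in the labels:
n=0: no move → L
n=1: no move → L
n=2: can move to 0, which is L ⇒ W
n=3: can move to 0, which is L ⇒ W
n=4: moves to 2(W), 3(W); every one is W ⇒ L
n=5: can move to 0, which is L ⇒ W
n=6: can move to 4, which is L ⇒ W
n=7: can move to 0, which is L ⇒ W
n=8: can move to 4, which is L ⇒ W
n=9: moves to 6(W), 8(W); every one is W ⇒ L
n=10: can move to 9, which is L ⇒ W
n=11: can move to 0, which is L ⇒ W
n=12: can move to 9, which is L ⇒ W
n=13: can move to 0, which is L ⇒ W
n=14: moves to 7(W), 12(W), 13(W); every one is W ⇒ L
n=15: can move to 14, which is L ⇒ W
n=16: can move to 14, which is L ⇒ W
n=17: can move to 0, which is L ⇒ W
n=18: can move to 9, which is L ⇒ W
n=19: can move to 0, which is L ⇒ W
n=20: moves to 10(W), 15(W), 16(W), 18(W), 19(W); every one is W ⇒ L
n=21: can move to 14, which is L ⇒ W
n=22: can move to 20, which is L ⇒ W
n=23: can move to 0, which is L ⇒ W
n=24: can move to 20, which is L ⇒ W
n=25: can move to 20, which is L ⇒ W
n=26: moves to 13(W), 24(W), 25(W); every one is W ⇒ L
n=27: can move to 26, which is L ⇒ W
Reading off the rows marked L gives the requested list; there are 7 such values of n.

0, 1, 4, 9, 14, 20, 26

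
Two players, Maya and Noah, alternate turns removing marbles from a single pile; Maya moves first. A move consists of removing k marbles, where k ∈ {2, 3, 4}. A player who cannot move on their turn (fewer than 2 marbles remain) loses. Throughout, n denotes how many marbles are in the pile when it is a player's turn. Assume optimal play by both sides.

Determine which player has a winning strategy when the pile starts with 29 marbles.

Use the standard recursion: the mover loses at a terminal position; elsewhere, the mover wins exactly when some move hands the opponent an L position.
n=0: no move → L
n=1: no move → L
n=2: can move to 0, which is L ⇒ W
n=3: can move to 1, which is L ⇒ W
n=4: can move to 1, which is L ⇒ W
n=5: can move to 1, which is L ⇒ W
n=6: moves to 4(W), 3(W), 2(W); every one is W ⇒ L
n=7: moves to 5(W), 4(W), 3(W); every one is W ⇒ L
n=8: can move to 6, which is L ⇒ W
n=9: can move to 7, which is L ⇒ W
n=10: can move to 7, which is L ⇒ W
n=11: can move to 7, which is L ⇒ W
n=12: moves to 10(W), 9(W), 8(W); every one is W ⇒ L
n=13: moves to 11(W), 10(W), 9(W); every one is W ⇒ L
n=14: can move to 12, which is L ⇒ W
n=15: can move to 13, which is L ⇒ W
n=16: can move to 13, which is L ⇒ W
n=17: can move to 13, which is L ⇒ W
n=18: moves to 16(W), 15(W), 14(W); every one is W ⇒ L
n=19: moves to 17(W), 16(W), 15(W); every one is W ⇒ L
n=20: can move to 18, which is L ⇒ W
n=21: can move to 19, which is L ⇒ W
n=22: can move to 19, which is L ⇒ W
n=23: can move to 19, which is L ⇒ W
n=24: moves to 22(W), 21(W), 20(W); every one is W ⇒ L
n=25: moves to 23(W), 22(W), 21(W); every one is W ⇒ L
n=26: can move to 24, which is L ⇒ W
n=27: can move to 25, which is L ⇒ W
n=28: can move to 25, which is L ⇒ W
n=29: can move to 25, which is L ⇒ W
The starting position 29 is W: Maya should remove 4, leaving 25, handing over an L position.

Maya wins.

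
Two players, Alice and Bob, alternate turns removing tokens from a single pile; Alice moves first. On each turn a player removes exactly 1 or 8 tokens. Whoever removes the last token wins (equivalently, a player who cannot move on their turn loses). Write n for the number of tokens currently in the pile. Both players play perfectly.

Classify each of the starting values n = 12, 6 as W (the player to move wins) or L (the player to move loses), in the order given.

Compute win/loss labels from the base case upward. A position with no move is L. Any other position is W if it can reach an L in one move, else L.
n=0: no move → L
n=1: →0(L), so W
n=2: →1(W) only, which is W, so L
n=3: →2(L), so W
n=4: →3(W) only, which is W, so L
n=5: →4(L), so W
n=6: →5(W) only, which is W, so L
n=7: →6(L), so W
n=8: →0(L), so W
n=9: →8(W), 1(W) — all W, so L
n=10: →9(L), so W
n=11: →10(W), 3(W) — all W, so L
n=12: →11(L), so W

12: W, 6: L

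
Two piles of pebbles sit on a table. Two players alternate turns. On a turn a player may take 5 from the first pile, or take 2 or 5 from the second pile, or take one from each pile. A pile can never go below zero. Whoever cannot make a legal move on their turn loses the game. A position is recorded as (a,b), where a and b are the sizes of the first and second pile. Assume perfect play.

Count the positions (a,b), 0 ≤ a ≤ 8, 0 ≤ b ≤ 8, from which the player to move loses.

34

Build the W/L table. Terminal = L. A non-terminal position is W if it has a move to some L; otherwise it is L.
Every move lowers a or b (never raises either), so fill the grid row by row in increasing a, and left to right within a row: each cell's successors are then already labelled.
      b=0  b=1  b=2  b=3  b=4  b=5  b=6  b=7  b=8
a=0:    L    L    W    W    L    W    W    L    L
a=1:    L    W    W    L    L    W    W    L    W
a=2:    L    W    W    L    W    W    L    L    W
a=3:    L    W    W    L    W    W    L    W    W
a=4:    L    W    W    L    W    W    L    W    W
a=5:    W    W    L    L    W    W    L    W    W
a=6:    W    L    L    W    W    L    W    W    L
a=7:    W    L    W    W    L    L    W    W    L
a=8:    W    L    W    W    L    W    W    L    L
Cells with no legal move (terminal, hence L): (0,0), (0,1), (1,0), (2,0), (3,0), (4,0).
The remaining L cells, each justified by listing all of its moves:
(0,4): L (sole option (0,2)(W) is W)
(0,7): L (options (0,5)(W), (0,2)(W) are all W)
(0,8): L (options (0,6)(W), (0,3)(W) are all W)
(1,3): L (options (1,1)(W), (0,2)(W) are all W)
(1,4): L (options (1,2)(W), (0,3)(W) are all W)
(1,7): L (options (1,5)(W), (1,2)(W), (0,6)(W) are all W)
(2,3): L (options (2,1)(W), (1,2)(W) are all W)
(2,6): L (options (2,4)(W), (2,1)(W), (1,5)(W) are all W)
(2,7): L (options (2,5)(W), (2,2)(W), (1,6)(W) are all W)
(3,3): L (options (3,1)(W), (2,2)(W) are all W)
(3,6): L (options (3,4)(W), (3,1)(W), (2,5)(W) are all W)
(4,3): L (options (4,1)(W), (3,2)(W) are all W)
(4,6): L (options (4,4)(W), (4,1)(W), (3,5)(W) are all W)
(5,2): L (options (0,2)(W), (5,0)(W), (4,1)(W) are all W)
(5,3): L (options (0,3)(W), (5,1)(W), (4,2)(W) are all W)
(5,6): L (options (0,6)(W), (5,4)(W), (5,1)(W), (4,5)(W) are all W)
(6,1): L (options (1,1)(W), (5,0)(W) are all W)
(6,2): L (options (1,2)(W), (6,0)(W), (5,1)(W) are all W)
(6,5): L (options (1,5)(W), (6,3)(W), (6,0)(W), (5,4)(W) are all W)
(6,8): L (options (1,8)(W), (6,6)(W), (6,3)(W), (5,7)(W) are all W)
(7,1): L (options (2,1)(W), (6,0)(W) are all W)
(7,4): L (options (2,4)(W), (7,2)(W), (6,3)(W) are all W)
(7,5): L (options (2,5)(W), (7,3)(W), (7,0)(W), (6,4)(W) are all W)
(7,8): L (options (2,8)(W), (7,6)(W), (7,3)(W), (6,7)(W) are all W)
(8,1): L (options (3,1)(W), (7,0)(W) are all W)
(8,4): L (options (3,4)(W), (8,2)(W), (7,3)(W) are all W)
(8,7): L (options (3,7)(W), (8,5)(W), (8,2)(W), (7,6)(W) are all W)
(8,8): L (options (3,8)(W), (8,6)(W), (8,3)(W), (7,7)(W) are all W)
Every other cell has at least one move into one of the L cells above, so it is W.
L cells per row: a=0: 5, a=1: 4, a=2: 4, a=3: 3, a=4: 3, a=5: 3, a=6: 4, a=7: 4, a=8: 4; total 34.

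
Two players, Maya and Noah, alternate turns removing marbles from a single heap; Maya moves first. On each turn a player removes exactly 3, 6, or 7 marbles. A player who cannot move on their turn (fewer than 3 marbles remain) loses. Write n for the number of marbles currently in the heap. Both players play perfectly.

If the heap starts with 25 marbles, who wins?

Maya wins.

Compute win/loss labels from the base case upward. A position with no move is L. Any other position is W if it can reach an L in one move, else L.
n=0: no move → L
n=1: no move → L
n=2: no move → L
n=3: reaches L-position 0 → W
n=4: reaches L-position 1 → W
n=5: reaches L-position 2 → W
n=6: reaches L-position 0 → W
n=7: reaches L-position 1 → W
n=8: reaches L-position 2 → W
n=9: reaches L-position 2 → W
n=10: only reaches 7(W), 4(W), 3(W), all W → L
n=11: only reaches 8(W), 5(W), 4(W), all W → L
n=12: only reaches 9(W), 6(W), 5(W), all W → L
n=13: reaches L-position 10 → W
n=14: reaches L-position 11 → W
n=15: reaches L-position 12 → W
n=16: reaches L-position 10 → W
n=17: reaches L-position 11 → W
n=18: reaches L-position 12 → W
n=19: reaches L-position 12 → W
n=20: only reaches 17(W), 14(W), 13(W), all W → L
n=21: only reaches 18(W), 15(W), 14(W), all W → L
n=22: only reaches 19(W), 16(W), 15(W), all W → L
n=23: reaches L-position 20 → W
n=24: reaches L-position 21 → W
n=25: reaches L-position 22 → W
From 25 Maya can remove 3, leaving 22, reaching an L position.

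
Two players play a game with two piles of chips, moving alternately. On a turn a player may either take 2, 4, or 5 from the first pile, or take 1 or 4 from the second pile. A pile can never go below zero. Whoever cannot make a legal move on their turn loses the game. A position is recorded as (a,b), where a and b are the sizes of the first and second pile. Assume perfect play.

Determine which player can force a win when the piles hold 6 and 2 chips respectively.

The first player wins.

Compute win/loss labels from the base case upward. A position with no move is L. Any other position is W if it can reach an L in one move, else L.
No move ever increases a pile, so every position that can arise here has a ≤ 6 and b ≤ 2; it is enough to label the cells with 0 ≤ a ≤ 6 and 0 ≤ b ≤ 2.
Every move lowers a or b (never raises either), so fill the grid row by row in increasing a, and left to right within a row: each cell's successors are then already labelled.
      b=0  b=1  b=2
a=0:    L    W    L
a=1:    L    W    L
a=2:    W    L    W
a=3:    W    L    W
a=4:    W    W    W
a=5:    W    W    W
a=6:    W    W    W
Cells with no legal move (terminal, hence L): (0,0), (1,0).
The remaining L cells, each justified by listing all of its moves:
(0,2): L (sole option (0,1)(W) is W)
(1,2): L (sole option (1,1)(W) is W)
(2,1): L (options (0,1)(W), (2,0)(W) are all W)
(3,1): L (options (1,1)(W), (3,0)(W) are all W)
Every other cell has at least one move into one of the L cells above, so it is W.
The starting position (6,2) is W: the player to move should move to (1,2), handing over an L position.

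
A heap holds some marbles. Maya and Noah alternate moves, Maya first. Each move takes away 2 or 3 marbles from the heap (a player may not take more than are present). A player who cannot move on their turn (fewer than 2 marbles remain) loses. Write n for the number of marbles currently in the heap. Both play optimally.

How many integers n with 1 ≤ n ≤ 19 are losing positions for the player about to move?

Compute win/loss labels from the base case upward. A position with no move is L. Any other position is W if it can reach an L in one move, else L.
n=0: no move → L
n=1: no move → L
n=2: →0(L), so W
n=3: →1(L), so W
n=4: →1(L), so W
n=5: →3(W), 2(W) — all W, so L
n=6: →4(W), 3(W) — all W, so L
n=7: →5(L), so W
n=8: →6(L), so W
n=9: →6(L), so W
n=10: →8(W), 7(W) — all W, so L
n=11: →9(W), 8(W) — all W, so L
n=12: →10(L), so W
n=13: →11(L), so W
n=14: →11(L), so W
n=15: →13(W), 12(W) — all W, so L
n=16: →14(W), 13(W) — all W, so L
n=17: →15(L), so W
n=18: →16(L), so W
n=19: →16(L), so W
L entries with 1 ≤ n ≤ 19 (n=0 is outside the asked range and is not counted): n = 1, 5, 6, 10, 11, 15, 16; that makes 7.

7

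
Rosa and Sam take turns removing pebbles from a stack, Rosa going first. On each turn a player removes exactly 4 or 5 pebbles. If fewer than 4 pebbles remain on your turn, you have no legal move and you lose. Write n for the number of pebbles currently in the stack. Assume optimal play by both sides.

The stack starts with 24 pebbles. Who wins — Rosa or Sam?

Compute win/loss labels from the base case upward. A position with no move is L. Any other position is W if it can reach an L in one move, else L.
n=0: no move → L
n=1: no move → L
n=2: no move → L
n=3: no move → L
n=4: →0(L), so W
n=5: →1(L), so W
n=6: →2(L), so W
n=7: →3(L), so W
n=8: →3(L), so W
n=9: →5(W), 4(W) — all W, so L
n=10: →6(W), 5(W) — all W, so L
n=11: →7(W), 6(W) — all W, so L
n=12: →8(W), 7(W) — all W, so L
n=13: →9(L), so W
n=14: →10(L), so W
n=15: →11(L), so W
n=16: →12(L), so W
n=17: →12(L), so W
n=18: →14(W), 13(W) — all W, so L
n=19: →15(W), 14(W) — all W, so L
n=20: →16(W), 15(W) — all W, so L
n=21: →17(W), 16(W) — all W, so L
n=22: →18(L), so W
n=23: →19(L), so W
n=24: →20(L), so W
From 24 Rosa can remove 4, leaving 20, reaching an L position.

Rosa wins.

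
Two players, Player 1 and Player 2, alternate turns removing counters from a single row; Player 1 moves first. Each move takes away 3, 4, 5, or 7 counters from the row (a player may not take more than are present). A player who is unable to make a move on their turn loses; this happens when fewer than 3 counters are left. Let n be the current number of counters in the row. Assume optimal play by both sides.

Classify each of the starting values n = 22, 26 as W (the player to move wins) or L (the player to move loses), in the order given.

22: L, 26: W

Classify positions by backward induction: terminal positions (no move available) are L. From any other position, the mover wins iff some move reaches an L.
n=0: no move → L
n=1: no move → L
n=2: no move → L
n=3: can move to 0, which is L ⇒ W
n=4: can move to 1, which is L ⇒ W
n=5: can move to 2, which is L ⇒ W
n=6: can move to 2, which is L ⇒ W
n=7: can move to 2, which is L ⇒ W
n=8: can move to 1, which is L ⇒ W
n=9: can move to 2, which is L ⇒ W
n=10: moves to 7(W), 6(W), 5(W), 3(W); every one is W ⇒ L
n=11: moves to 8(W), 7(W), 6(W), 4(W); every one is W ⇒ L
n=12: moves to 9(W), 8(W), 7(W), 5(W); every one is W ⇒ L
n=13: can move to 10, which is L ⇒ W
n=14: can move to 11, which is L ⇒ W
n=15: can move to 12, which is L ⇒ W
n=16: can move to 12, which is L ⇒ W
n=17: can move to 12, which is L ⇒ W
n=18: can move to 11, which is L ⇒ W
n=19: can move to 12, which is L ⇒ W
n=20: moves to 17(W), 16(W), 15(W), 13(W); every one is W ⇒ L
n=21: moves to 18(W), 17(W), 16(W), 14(W); every one is W ⇒ L
n=22: moves to 19(W), 18(W), 17(W), 15(W); every one is W ⇒ L
n=23: can move to 20, which is L ⇒ W
n=24: can move to 21, which is L ⇒ W
n=25: can move to 22, which is L ⇒ W
n=26: can move to 22, which is L ⇒ W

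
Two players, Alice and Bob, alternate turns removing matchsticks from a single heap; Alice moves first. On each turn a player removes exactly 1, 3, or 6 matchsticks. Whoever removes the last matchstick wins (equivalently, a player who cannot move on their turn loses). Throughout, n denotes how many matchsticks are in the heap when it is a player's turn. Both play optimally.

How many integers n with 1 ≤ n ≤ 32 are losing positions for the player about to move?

11

Positions with no move are L. A position that does have a move is losing for the player to move precisely when every available move leads to a winning position for the opponent. Fill in the labels:
n=0: no move → L
n=1: W (go to 0, an L position)
n=2: L (sole option 1(W) is W)
n=3: W (go to 2, an L position)
n=4: L (options 3(W), 1(W) are all W)
n=5: W (go to 4, an L position)
n=6: W (go to 0, an L position)
n=7: W (go to 4, an L position)
n=8: W (go to 2, an L position)
n=9: L (options 8(W), 6(W), 3(W) are all W)
n=10: W (go to 9, an L position)
n=11: L (options 10(W), 8(W), 5(W) are all W)
n=12: W (go to 11, an L position)
n=13: L (options 12(W), 10(W), 7(W) are all W)
n=14: W (go to 13, an L position)
n=15: W (go to 9, an L position)
n=16: W (go to 13, an L position)
n=17: W (go to 11, an L position)
n=18: L (options 17(W), 15(W), 12(W) are all W)
n=19: W (go to 18, an L position)
n=20: L (options 19(W), 17(W), 14(W) are all W)
n=21: W (go to 20, an L position)
n=22: L (options 21(W), 19(W), 16(W) are all W)
n=23: W (go to 22, an L position)
n=24: W (go to 18, an L position)
n=25: W (go to 22, an L position)
n=26: W (go to 20, an L position)
n=27: L (options 26(W), 24(W), 21(W) are all W)
n=28: W (go to 27, an L position)
n=29: L (options 28(W), 26(W), 23(W) are all W)
n=30: W (go to 29, an L position)
n=31: L (options 30(W), 28(W), 25(W) are all W)
n=32: W (go to 31, an L position)
L entries with 1 ≤ n ≤ 32 (n=0 is outside the asked range and is not counted): n = 2, 4, 9, 11, 13, 18, 20, 22, 27, 29, 31; that makes 11.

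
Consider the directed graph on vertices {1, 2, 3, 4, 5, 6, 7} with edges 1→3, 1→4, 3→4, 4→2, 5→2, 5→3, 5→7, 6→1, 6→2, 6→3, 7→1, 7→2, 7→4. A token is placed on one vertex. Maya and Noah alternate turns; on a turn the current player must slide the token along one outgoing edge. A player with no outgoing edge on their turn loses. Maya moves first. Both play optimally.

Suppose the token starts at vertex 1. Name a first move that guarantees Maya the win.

Move to 3.

Positions with no move are L. A position that does have a move is losing for the player to move precisely when every available move leads to a winning position for the opponent. Fill in the labels:
Every edge goes from a vertex to one that appears earlier in the order 2, 4, 3, 1, 6, 7, 5, so processing vertices in that order labels each vertex after all of its successors.
2: no outgoing edge → L
4: W (go to 2, an L position)
3: L (sole option 4(W) is W)
1: W (go to 3, an L position)
6: W (go to 3, an L position)
7: W (go to 2, an L position)
5: W (go to 3, an L position)
From 1, the L positions reachable in one move are: 3.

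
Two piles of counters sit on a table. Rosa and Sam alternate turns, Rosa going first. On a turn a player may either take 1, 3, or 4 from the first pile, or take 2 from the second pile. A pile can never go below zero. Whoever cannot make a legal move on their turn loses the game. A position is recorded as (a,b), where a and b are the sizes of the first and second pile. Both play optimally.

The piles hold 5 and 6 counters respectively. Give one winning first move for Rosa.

Label each position W (a win for the player to move) or L (a loss). A position with no legal move is L; any other position is W exactly when some move reaches an L, and L when every move reaches a W.
No move ever increases a pile, so every position that can arise here has a ≤ 5 and b ≤ 6; it is enough to label the cells with 0 ≤ a ≤ 5 and 0 ≤ b ≤ 6.
Every move lowers a or b (never raises either), so fill the grid row by row in increasing a, and left to right within a row: each cell's successors are then already labelled.
      b=0  b=1  b=2  b=3  b=4  b=5  b=6
a=0:    L    L    W    W    L    L    W
a=1:    W    W    L    L    W    W    L
a=2:    L    L    W    W    L    L    W
a=3:    W    W    L    L    W    W    L
a=4:    W    W    W    W    W    W    W
a=5:    W    W    W    W    W    W    W
Cells with no legal move (terminal, hence L): (0,0), (0,1).
The remaining L cells, each justified by listing all of its moves:
(0,4): L (sole option (0,2)(W) is W)
(0,5): L (sole option (0,3)(W) is W)
(1,2): L (options (0,2)(W), (1,0)(W) are all W)
(1,3): L (options (0,3)(W), (1,1)(W) are all W)
(1,6): L (options (0,6)(W), (1,4)(W) are all W)
(2,0): L (sole option (1,0)(W) is W)
(2,1): L (sole option (1,1)(W) is W)
(2,4): L (options (1,4)(W), (2,2)(W) are all W)
(2,5): L (options (1,5)(W), (2,3)(W) are all W)
(3,2): L (options (2,2)(W), (0,2)(W), (3,0)(W) are all W)
(3,3): L (options (2,3)(W), (0,3)(W), (3,1)(W) are all W)
(3,6): L (options (2,6)(W), (0,6)(W), (3,4)(W) are all W)
Every other cell has at least one move into one of the L cells above, so it is W.
From (5,6), the L positions reachable in one move are: (1,6).

Move to (1,6).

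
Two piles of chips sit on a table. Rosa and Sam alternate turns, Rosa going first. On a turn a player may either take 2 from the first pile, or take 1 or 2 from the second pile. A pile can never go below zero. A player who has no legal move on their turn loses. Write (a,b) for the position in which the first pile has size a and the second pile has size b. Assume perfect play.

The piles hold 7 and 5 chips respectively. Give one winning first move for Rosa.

Move to (7,4).

Positions with no move are L. A position that does have a move is losing for the player to move precisely when every available move leads to a winning position for the opponent. Fill in the labels:
No move ever increases a pile, so every position that can arise here has a ≤ 7 and b ≤ 5; it is enough to label the cells with 0 ≤ a ≤ 7 and 0 ≤ b ≤ 5.
Every move lowers a or b (never raises either), so fill the grid row by row in increasing a, and left to right within a row: each cell's successors are then already labelled.
      b=0  b=1  b=2  b=3  b=4  b=5
a=0:    L    W    W    L    W    W
a=1:    L    W    W    L    W    W
a=2:    W    L    W    W    L    W
a=3:    W    L    W    W    L    W
a=4:    L    W    W    L    W    W
a=5:    L    W    W    L    W    W
a=6:    W    L    W    W    L    W
a=7:    W    L    W    W    L    W
Cells with no legal move (terminal, hence L): (0,0), (1,0).
The remaining L cells, each justified by listing all of its moves:
(0,3): moves to (0,2)(W), (0,1)(W); every one is W ⇒ L
(1,3): moves to (1,2)(W), (1,1)(W); every one is W ⇒ L
(2,1): moves to (0,1)(W), (2,0)(W); every one is W ⇒ L
(2,4): moves to (0,4)(W), (2,3)(W), (2,2)(W); every one is W ⇒ L
(3,1): moves to (1,1)(W), (3,0)(W); every one is W ⇒ L
(3,4): moves to (1,4)(W), (3,3)(W), (3,2)(W); every one is W ⇒ L
(4,0): the only move is to (2,0)(W), a W ⇒ L
(4,3): moves to (2,3)(W), (4,2)(W), (4,1)(W); every one is W ⇒ L
(5,0): the only move is to (3,0)(W), a W ⇒ L
(5,3): moves to (3,3)(W), (5,2)(W), (5,1)(W); every one is W ⇒ L
(6,1): moves to (4,1)(W), (6,0)(W); every one is W ⇒ L
(6,4): moves to (4,4)(W), (6,3)(W), (6,2)(W); every one is W ⇒ L
(7,1): moves to (5,1)(W), (7,0)(W); every one is W ⇒ L
(7,4): moves to (5,4)(W), (7,3)(W), (7,2)(W); every one is W ⇒ L
Every other cell has at least one move into one of the L cells above, so it is W.
From (7,5), the L positions reachable in one move are: (7,4).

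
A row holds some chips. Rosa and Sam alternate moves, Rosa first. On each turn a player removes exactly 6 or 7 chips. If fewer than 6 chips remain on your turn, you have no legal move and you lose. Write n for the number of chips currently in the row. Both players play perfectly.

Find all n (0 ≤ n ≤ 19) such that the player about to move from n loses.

Classify positions by backward induction: terminal positions (no move available) are L. From any other position, the mover wins iff some move reaches an L.
n=0: no move → L
n=1: no move → L
n=2: no move → L
n=3: no move → L
n=4: no move → L
n=5: no move → L
n=6: W (go to 0, an L position)
n=7: W (go to 1, an L position)
n=8: W (go to 2, an L position)
n=9: W (go to 3, an L position)
n=10: W (go to 4, an L position)
n=11: W (go to 5, an L position)
n=12: W (go to 5, an L position)
n=13: L (options 7(W), 6(W) are all W)
n=14: L (options 8(W), 7(W) are all W)
n=15: L (options 9(W), 8(W) are all W)
n=16: L (options 10(W), 9(W) are all W)
n=17: L (options 11(W), 10(W) are all W)
n=18: L (options 12(W), 11(W) are all W)
n=19: W (go to 13, an L position)
Reading off the rows marked L gives the requested list; there are 12 such values of n.

0, 1, 2, 3, 4, 5, 13, 14, 15, 16, 17, 18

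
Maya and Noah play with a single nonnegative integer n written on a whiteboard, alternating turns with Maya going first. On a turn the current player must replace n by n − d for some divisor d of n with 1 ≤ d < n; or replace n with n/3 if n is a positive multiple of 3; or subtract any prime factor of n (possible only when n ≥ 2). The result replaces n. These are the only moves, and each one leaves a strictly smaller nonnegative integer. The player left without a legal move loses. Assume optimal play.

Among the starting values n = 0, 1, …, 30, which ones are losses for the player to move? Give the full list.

0, 1, 4, 9, 14, 20, 26

Label each position W (a win for the player to move) or L (a loss). A position with no legal move is L; any other position is W exactly when some move reaches an L, and L when every move reaches a W.
n=0: no move → L
n=1: no move → L
n=2: can move to 0, which is L ⇒ W
n=3: can move to 0, which is L ⇒ W
n=4: moves to 2(W), 3(W); every one is W ⇒ L
n=5: can move to 0, which is L ⇒ W
n=6: can move to 4, which is L ⇒ W
n=7: can move to 0, which is L ⇒ W
n=8: can move to 4, which is L ⇒ W
n=9: moves to 3(W), 6(W), 8(W); every one is W ⇒ L
n=10: can move to 9, which is L ⇒ W
n=11: can move to 0, which is L ⇒ W
n=12: can move to 4, which is L ⇒ W
n=13: can move to 0, which is L ⇒ W
n=14: moves to 7(W), 12(W), 13(W); every one is W ⇒ L
n=15: can move to 14, which is L ⇒ W
n=16: can move to 14, which is L ⇒ W
n=17: can move to 0, which is L ⇒ W
n=18: can move to 9, which is L ⇒ W
n=19: can move to 0, which is L ⇒ W
n=20: moves to 10(W), 15(W), 16(W), 18(W), 19(W); every one is W ⇒ L
n=21: can move to 14, which is L ⇒ W
n=22: can move to 20, which is L ⇒ W
n=23: can move to 0, which is L ⇒ W
n=24: can move to 20, which is L ⇒ W
n=25: can move to 20, which is L ⇒ W
n=26: moves to 13(W), 24(W), 25(W); every one is W ⇒ L
n=27: can move to 9, which is L ⇒ W
n=28: can move to 14, which is L ⇒ W
n=29: can move to 0, which is L ⇒ W
n=30: can move to 20, which is L ⇒ W
Reading off the rows marked L gives the requested list; there are 7 such values of n.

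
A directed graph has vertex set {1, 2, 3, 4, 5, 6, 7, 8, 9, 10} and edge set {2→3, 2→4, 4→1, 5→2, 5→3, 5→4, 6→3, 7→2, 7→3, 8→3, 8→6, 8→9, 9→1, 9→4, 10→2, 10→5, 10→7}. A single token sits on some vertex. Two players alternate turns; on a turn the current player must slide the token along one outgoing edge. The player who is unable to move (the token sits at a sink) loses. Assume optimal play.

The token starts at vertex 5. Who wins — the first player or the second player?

Work bottom-up. With no move the player to move loses. Otherwise the position is W if at least one move leads to an L position for the opponent, and L if every move leads to a W.
Every edge goes from a vertex to one that appears earlier in the order 1, 3, 4, 9, 2, 6, 5, 8, 7, 10, so processing vertices in that order labels each vertex after all of its successors.
1: no outgoing edge → L
3: no outgoing edge → L
4: →1(L), so W
9: →1(L), so W
2: →3(L), so W
6: →3(L), so W
5: →3(L), so W
8: →3(L), so W
7: →3(L), so W
10: →7(W), 5(W), 2(W) — all W, so L
The starting position 5 is W: the player to move should move to 3, handing over an L position.

The first player wins.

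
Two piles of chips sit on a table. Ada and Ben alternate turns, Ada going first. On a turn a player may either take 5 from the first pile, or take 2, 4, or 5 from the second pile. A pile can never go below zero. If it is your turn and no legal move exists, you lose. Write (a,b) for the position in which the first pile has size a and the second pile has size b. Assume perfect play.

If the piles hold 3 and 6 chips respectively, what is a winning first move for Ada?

Use the standard recursion: the mover loses at a terminal position; elsewhere, the mover wins exactly when some move hands the opponent an L position.
No move ever increases a pile, so every position that can arise here has a ≤ 3 and b ≤ 6; it is enough to label the cells with 0 ≤ a ≤ 3 and 0 ≤ b ≤ 6.
Every move lowers a or b (never raises either), so fill the grid row by row in increasing a, and left to right within a row: each cell's successors are then already labelled.
      b=0  b=1  b=2  b=3  b=4  b=5  b=6
a=0:    L    L    W    W    W    W    W
a=1:    L    L    W    W    W    W    W
a=2:    L    L    W    W    W    W    W
a=3:    L    L    W    W    W    W    W
Cells with no legal move (terminal, hence L): (0,0), (0,1), (1,0), (1,1), (2,0), (2,1), (3,0), (3,1).
Every other cell has at least one move into one of the L cells above, so it is W.
From (3,6), the L positions reachable in one move are: (3,1).

Move to (3,1).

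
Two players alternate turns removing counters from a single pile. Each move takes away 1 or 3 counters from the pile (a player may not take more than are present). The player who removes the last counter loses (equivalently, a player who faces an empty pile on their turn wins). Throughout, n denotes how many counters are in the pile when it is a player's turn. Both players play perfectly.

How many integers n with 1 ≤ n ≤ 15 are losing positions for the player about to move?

Use the standard recursion: the mover wins at a terminal position; elsewhere, the mover wins exactly when some move hands the opponent an L position.
n=0: no move; the opponent has just taken the last counter and therefore loses → W
n=1: →0(W) only, which is W, so L
n=2: →1(L), so W
n=3: →2(W), 0(W) — all W, so L
n=4: →3(L), so W
n=5: →4(W), 2(W) — all W, so L
n=6: →5(L), so W
n=7: →6(W), 4(W) — all W, so L
n=8: →7(L), so W
n=9: →8(W), 6(W) — all W, so L
n=10: →9(L), so W
n=11: →10(W), 8(W) — all W, so L
n=12: →11(L), so W
n=13: →12(W), 10(W) — all W, so L
n=14: →13(L), so W
n=15: →14(W), 12(W) — all W, so L
L entries with 1 ≤ n ≤ 15 (the range starts at n=1): n = 1, 3, 5, 7, 9, 11, 13, 15; that makes 8.

8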